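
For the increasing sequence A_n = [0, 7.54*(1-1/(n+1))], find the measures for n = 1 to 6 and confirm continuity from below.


By continuity of measure from below: if A_n increases to A, then m(A_n) -> m(A).
Here A = [0, 7.54], so m(A) = 7.54
Step 1: a_1 = 7.54*(1 - 1/2) = 3.77, m(A_1) = 3.77
Step 2: a_2 = 7.54*(1 - 1/3) = 5.0267, m(A_2) = 5.0267
Step 3: a_3 = 7.54*(1 - 1/4) = 5.655, m(A_3) = 5.655
Step 4: a_4 = 7.54*(1 - 1/5) = 6.032, m(A_4) = 6.032
Step 5: a_5 = 7.54*(1 - 1/6) = 6.2833, m(A_5) = 6.2833
Step 6: a_6 = 7.54*(1 - 1/7) = 6.4629, m(A_6) = 6.4629
Limit: m(A_n) -> m([0,7.54]) = 7.54


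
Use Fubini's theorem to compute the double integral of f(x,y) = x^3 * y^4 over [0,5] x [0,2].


By Fubini's theorem, the double integral factors as a product of single integrals:
Step 1: integral_0^5 x^3 dx = [x^4/4] from 0 to 5
     = 5^4/4 = 156.25
Step 2: integral_0^2 y^4 dy = [y^5/5] from 0 to 2
     = 2^5/5 = 6.4
Step 3: Double integral = 156.25 * 6.4 = 1000


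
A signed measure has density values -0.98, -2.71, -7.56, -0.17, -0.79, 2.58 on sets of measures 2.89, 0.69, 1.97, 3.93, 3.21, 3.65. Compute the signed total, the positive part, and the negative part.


Step 1: Compute signed measure on each set:
  Set 1: -0.98 * 2.89 = -2.8322
  Set 2: -2.71 * 0.69 = -1.8699
  Set 3: -7.56 * 1.97 = -14.8932
  Set 4: -0.17 * 3.93 = -0.6681
  Set 5: -0.79 * 3.21 = -2.5359
  Set 6: 2.58 * 3.65 = 9.417
Step 2: Total signed measure = (-2.8322) + (-1.8699) + (-14.8932) + (-0.6681) + (-2.5359) + (9.417)
     = -13.3823
Step 3: Positive part mu+(X) = sum of positive contributions = 9.417
Step 4: Negative part mu-(X) = |sum of negative contributions| = 22.7993


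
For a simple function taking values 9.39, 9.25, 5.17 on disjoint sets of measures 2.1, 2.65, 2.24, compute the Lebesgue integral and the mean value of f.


Step 1: Integral = sum(value_i * measure_i)
= 9.39*2.1 + 9.25*2.65 + 5.17*2.24
= 19.719 + 24.5125 + 11.5808
= 55.8123
Step 2: Total measure of domain = 2.1 + 2.65 + 2.24 = 6.99
Step 3: Average value = 55.8123 / 6.99 = 7.984592


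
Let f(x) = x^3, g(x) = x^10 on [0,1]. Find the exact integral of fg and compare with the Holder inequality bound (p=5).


Step 1: Exact integral of f*g = integral(x^13, 0, 1) = 1/14
     = 0.071429
Step 2: Holder bound with p=5, q=1.25:
  ||f||_p = (integral x^15 dx)^(1/5) = (1/16)^(1/5) = 0.574349
  ||g||_q = (integral x^12.5 dx)^(1/1.25) = (1/13.5)^(1/1.25) = 0.124662
Step 3: Holder bound = ||f||_p * ||g||_q = 0.574349 * 0.124662 = 0.071599
Verification: 0.071429 <= 0.071599 (Holder holds)


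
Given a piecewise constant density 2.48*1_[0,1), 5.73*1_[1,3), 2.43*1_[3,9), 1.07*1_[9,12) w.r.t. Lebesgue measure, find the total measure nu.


Integrate each piece of the Radon-Nikodym derivative:
Step 1: integral_0^1 2.48 dx = 2.48*(1-0) = 2.48*1 = 2.48
Step 2: integral_1^3 5.73 dx = 5.73*(3-1) = 5.73*2 = 11.46
Step 3: integral_3^9 2.43 dx = 2.43*(9-3) = 2.43*6 = 14.58
Step 4: integral_9^12 1.07 dx = 1.07*(12-9) = 1.07*3 = 3.21
Total: 2.48 + 11.46 + 14.58 + 3.21 = 31.73


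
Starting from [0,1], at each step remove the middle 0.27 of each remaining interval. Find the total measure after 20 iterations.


Step 1: At each step, fraction remaining = 1 - 0.27 = 0.73
Step 2: After 20 steps, measure = (0.73)^20
Result = 0.001847


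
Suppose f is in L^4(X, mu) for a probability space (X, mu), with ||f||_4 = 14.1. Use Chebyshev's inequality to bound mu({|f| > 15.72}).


Chebyshev/Markov inequality: mu(|f| > eps) <= (||f||_p / eps)^p
Step 1: ||f||_4 / eps = 14.1 / 15.72 = 0.896947
Step 2: Raise to power p = 4:
  (0.896947)^4 = 0.647241
Step 3: Therefore mu(|f| > 15.72) <= 0.647241


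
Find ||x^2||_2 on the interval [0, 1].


Step 1: ||f||_2 = (integral_0^1 |x^2|^2 dx)^(1/2)
     = (integral_0^1 x^4 dx)^(1/2)
Step 2: integral_0^1 x^4 dx = [x^5/(5)] from 0 to 1 = 1^5/5
     = 1/5 = 0.2
Step 3: ||f||_2 = (0.2)^(1/2) = 0.447214


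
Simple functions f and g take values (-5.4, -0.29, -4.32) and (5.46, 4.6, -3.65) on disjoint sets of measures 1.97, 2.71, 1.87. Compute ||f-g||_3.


Step 1: Compute differences f_i - g_i:
  -5.4 - 5.46 = -10.86
  -0.29 - 4.6 = -4.89
  -4.32 - -3.65 = -0.67
Step 2: Compute |diff|^3 * measure for each set:
  |-10.86|^3 * 1.97 = 1280.824056 * 1.97 = 2523.22339
  |-4.89|^3 * 2.71 = 116.930169 * 2.71 = 316.880758
  |-0.67|^3 * 1.87 = 0.300763 * 1.87 = 0.562427
Step 3: Sum = 2840.666575
Step 4: ||f-g||_3 = (2840.666575)^(1/3) = 14.162505


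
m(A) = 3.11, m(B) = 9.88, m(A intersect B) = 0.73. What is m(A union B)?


By inclusion-exclusion: m(A u B) = m(A) + m(B) - m(A n B)
= 3.11 + 9.88 - 0.73
= 12.26


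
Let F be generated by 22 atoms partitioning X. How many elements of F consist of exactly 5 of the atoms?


Each element of F is a union of some subset of the 22 atoms.
Elements that are unions of exactly 5 atoms correspond to 5-element subsets of the 22 atoms.
Count = C(22, 5) = 22! / (5! * 17!) = 26334.


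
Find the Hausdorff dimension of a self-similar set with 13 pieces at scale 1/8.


For a self-similar set with N copies scaled by 1/r:
dim_H = log(N)/log(r) = log(13)/log(8)
= 2.564949/2.079442
= 1.23348


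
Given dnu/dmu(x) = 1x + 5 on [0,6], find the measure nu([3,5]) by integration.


nu(A) = integral_A (dnu/dmu) dmu = integral_3^5 (1x + 5) dx
Step 1: Antiderivative F(x) = (1/2)x^2 + 5x
Step 2: F(5) = (1/2)*5^2 + 5*5 = 12.5 + 25 = 37.5
Step 3: F(3) = (1/2)*3^2 + 5*3 = 4.5 + 15 = 19.5
Step 4: nu([3,5]) = F(5) - F(3) = 37.5 - 19.5 = 18


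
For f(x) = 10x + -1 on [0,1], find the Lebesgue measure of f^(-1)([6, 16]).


f^(-1)([6, 16]) = {x : 6 <= 10x + -1 <= 16}
Solving: (6 - -1)/10 <= x <= (16 - -1)/10
= [0.7, 1.7]
Intersecting with [0,1]: [0.7, 1]
Measure = 1 - 0.7 = 0.3


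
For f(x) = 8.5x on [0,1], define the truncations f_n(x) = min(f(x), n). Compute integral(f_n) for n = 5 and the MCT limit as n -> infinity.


f(x) = 8.5x on [0,1]; f_n(x) = min(8.5x, n). At n = 5:
Step 1: f(x) reaches 5 at x = 5/8.5 = 0.588235
Step 2: integral(f_5) = integral(8.5x, 0, 0.588235) + integral(5, 0.588235, 1)
       = 8.5*0.588235^2/2 + 5*(1 - 0.588235)
       = 1.470588 + 2.058824
       = 3.529412
Step 3: As n -> infinity, f_n increases to f, so by MCT integral(f_n) -> integral(f) = 8.5/2 = 4.25.
Convergence: integral(f_5) = 3.529412 -> 4.25 as n -> infinity


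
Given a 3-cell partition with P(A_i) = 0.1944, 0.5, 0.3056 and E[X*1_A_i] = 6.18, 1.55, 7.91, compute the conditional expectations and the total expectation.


For each cell A_i: E[X|A_i] = E[X*1_A_i] / P(A_i)
Step 1: E[X|A_1] = 6.18 / 0.1944 = 31.790123
Step 2: E[X|A_2] = 1.55 / 0.5 = 3.1
Step 3: E[X|A_3] = 7.91 / 0.3056 = 25.883508
Verification: E[X] = sum E[X*1_A_i] = 6.18 + 1.55 + 7.91 = 15.64


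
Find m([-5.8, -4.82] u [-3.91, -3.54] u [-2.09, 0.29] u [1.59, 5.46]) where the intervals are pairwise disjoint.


For pairwise disjoint intervals, m(union) = sum of lengths.
= (-4.82 - -5.8) + (-3.54 - -3.91) + (0.29 - -2.09) + (5.46 - 1.59)
= 0.98 + 0.37 + 2.38 + 3.87
= 7.6


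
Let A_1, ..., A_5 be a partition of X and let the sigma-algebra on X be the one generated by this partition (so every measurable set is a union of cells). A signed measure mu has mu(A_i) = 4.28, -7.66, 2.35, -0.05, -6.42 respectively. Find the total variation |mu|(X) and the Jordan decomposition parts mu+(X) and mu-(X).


Step 1: Every measurable set is a union of atoms (the cells / points), so a Hahn decomposition is
  obtained by grouping atoms by sign: P = union of atoms with mu > 0, N = union of the remaining atoms.
  Atoms in P (indices): 1, 3;  atoms in N (indices): 2, 4, 5
  Positive values: 4.28, 2.35
  Negative values: -7.66, -0.05, -6.42
Step 2: mu+(X) = mu(P) = sum of positive atom values = 6.63
Step 3: mu-(X) = -mu(N) = sum of |negative atom values| = 14.13
Step 4: |mu|(X) = mu+(X) + mu-(X) = 6.63 + 14.13 = 20.76


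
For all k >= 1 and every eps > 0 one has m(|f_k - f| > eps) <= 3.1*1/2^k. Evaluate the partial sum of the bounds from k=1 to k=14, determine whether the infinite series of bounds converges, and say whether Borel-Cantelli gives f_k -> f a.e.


Step 1: List the terms 3.1*1/2^k for k = 1 to 14:
  k=1: 1.55
  k=2: 0.775
  k=3: 0.3875
  k=4: 0.19375
  k=5: 0.096875
  k=6: 0.048438
  k=7: 0.024219
  k=8: 0.012109
  k=9: 0.006055
  k=10: 0.003027
  k=11: 0.001514
  k=12: 7.568359e-04
  k=13: 3.784180e-04
  k=14: 1.892090e-04
Step 2: Partial sum = 1.55 + 0.775 + 0.3875 + 0.19375 + 0.096875 + 0.048438 + 0.024219 + 0.012109 + 0.006055 + 0.003027 + 0.001514 + 7.568359e-04 + 3.784180e-04 + 1.892090e-04
     = 3.099811
Step 3: The full series sum_(k>=1) 3.1*1/2^k converges (geometric series with ratio 1/2 < 1; a constant multiple of a convergent series converges).
Step 4: Fix eps > 0. Since sum_k m(|f_k - f| > eps) < infinity, the Borel-Cantelli lemma gives
        m(limsup_k {|f_k - f| > eps}) = 0, i.e. for a.e. x, |f_k(x) - f(x)| <= eps for all large k.
        Applying this with eps = 1/j for j = 1, 2, ... and intersecting the countably many full-measure sets,
        for a.e. x we get limsup_k |f_k(x) - f(x)| <= 1/j for every j, hence f_k -> f almost everywhere.
Conclusion: series converges; Borel-Cantelli yields f_k -> f a.e.


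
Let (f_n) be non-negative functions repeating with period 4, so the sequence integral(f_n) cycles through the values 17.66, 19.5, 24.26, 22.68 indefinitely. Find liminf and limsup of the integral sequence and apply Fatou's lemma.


The sequence (integral(f_n)) is periodic with period 4, repeating the values 17.66, 19.5, 24.26, 22.68 indefinitely.
Step 1: For a periodic sequence, every tail (a_m, a_(m+1), ...) contains all 4 period values infinitely often.
Step 2: Hence inf of every tail = min of the period values = min(17.66, 19.5, 24.26, 22.68) = 17.66.
        liminf_n integral(f_n) = sup over m of (inf of tail from m) = 17.66.
Step 3: Similarly sup of every tail = max of the period values = 24.26.
        limsup_n integral(f_n) = 24.26.
Step 4: Fatou's lemma: integral(liminf_n f_n) <= liminf_n integral(f_n) = 17.66.
        So the integral of the pointwise liminf is at most 17.66.


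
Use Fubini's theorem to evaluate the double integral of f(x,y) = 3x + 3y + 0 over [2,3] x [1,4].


By Fubini, integrate in x first, then y.
Step 1: Fix y, integrate over x in [2,3]:
  integral(3x + 3y + 0, x=2..3)
  = 3*(3^2 - 2^2)/2 + (3y + 0)*(3 - 2)
  = 7.5 + (3y + 0)*1
  = 7.5 + 3y + 0
  = 7.5 + 3y
Step 2: Integrate over y in [1,4]:
  integral(7.5 + 3y, y=1..4)
  = 7.5*3 + 3*(4^2 - 1^2)/2
  = 22.5 + 22.5
  = 45


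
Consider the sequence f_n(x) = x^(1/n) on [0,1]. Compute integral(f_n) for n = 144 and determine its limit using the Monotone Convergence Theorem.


At n = 144: f_144(x) = x^(1/144).
Step 1: integral(x^(1/144), 0, 1) = [x^(1/144+1) / (1/144+1)] from 0 to 1
     = 1 / (1/144 + 1) = 1 / ((144+1)/144) = 144/(144+1)
     = 144/145 = 0.993103
Step 2: As n -> infinity, f_n(x) = x^(1/n) -> 1 for x in (0,1], and f_n is increasing in n.
By MCT, lim_n integral(f_n) = integral(lim_n f_n) = integral(1, 0, 1) = 1.
Step 3: Verify convergence: 144/145 = 0.993103 -> 1


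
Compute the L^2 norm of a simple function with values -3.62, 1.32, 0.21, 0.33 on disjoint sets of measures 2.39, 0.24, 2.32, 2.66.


Step 1: Compute |f_i|^2 for each value:
  |-3.62|^2 = 13.1044
  |1.32|^2 = 1.7424
  |0.21|^2 = 0.0441
  |0.33|^2 = 0.1089
Step 2: Multiply by measures and sum:
  13.1044 * 2.39 = 31.319516
  1.7424 * 0.24 = 0.418176
  0.0441 * 2.32 = 0.102312
  0.1089 * 2.66 = 0.289674
Sum = 31.319516 + 0.418176 + 0.102312 + 0.289674 = 32.129678
Step 3: Take the p-th root:
||f||_2 = (32.129678)^(1/2) = 5.668305


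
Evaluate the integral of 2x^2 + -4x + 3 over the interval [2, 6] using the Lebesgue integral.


The Lebesgue integral of a Riemann-integrable function agrees with the Riemann integral.
Antiderivative F(x) = (2/3)x^3 + (-4/2)x^2 + 3x
F(6) = (2/3)*6^3 + (-4/2)*6^2 + 3*6
     = (2/3)*216 + (-4/2)*36 + 3*6
     = 144 + -72 + 18
     = 90
F(2) = 3.333333
Integral = F(6) - F(2) = 90 - 3.333333 = 86.666667


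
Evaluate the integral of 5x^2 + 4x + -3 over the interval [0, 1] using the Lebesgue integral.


The Lebesgue integral of a Riemann-integrable function agrees with the Riemann integral.
Antiderivative F(x) = (5/3)x^3 + (4/2)x^2 + -3x
F(1) = (5/3)*1^3 + (4/2)*1^2 + -3*1
     = (5/3)*1 + (4/2)*1 + -3*1
     = 1.666667 + 2 + -3
     = 0.666667
F(0) = 0.0
Integral = F(1) - F(0) = 0.666667 - 0.0 = 0.666667


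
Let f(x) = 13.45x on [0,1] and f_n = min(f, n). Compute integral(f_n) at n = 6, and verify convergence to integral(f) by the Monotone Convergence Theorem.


f(x) = 13.45x on [0,1]; f_n(x) = min(13.45x, n). At n = 6:
Step 1: f(x) reaches 6 at x = 6/13.45 = 0.446097
Step 2: integral(f_6) = integral(13.45x, 0, 0.446097) + integral(6, 0.446097, 1)
       = 13.45*0.446097^2/2 + 6*(1 - 0.446097)
       = 1.33829 + 3.32342
       = 4.66171
Step 3: As n -> infinity, f_n increases to f, so by MCT integral(f_n) -> integral(f) = 13.45/2 = 6.725.
Convergence: integral(f_6) = 4.66171 -> 6.725 as n -> infinity


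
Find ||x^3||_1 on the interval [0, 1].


Step 1: ||f||_1 = (integral_0^1 |x^3|^1 dx)^(1/1)
     = (integral_0^1 x^3 dx)^(1/1)
Step 2: integral_0^1 x^3 dx = [x^4/(4)] from 0 to 1 = 1^4/4
     = 1/4 = 0.25
Step 3: ||f||_1 = (0.25)^(1/1) = 0.25


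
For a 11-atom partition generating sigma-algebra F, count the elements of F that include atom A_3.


Each element of F is a union of some subset S of the 11 atoms.
The element contains A_3 iff A_3 is in S.
So we count subsets S of {A_1,...,A_11} with A_3 in S: choose freely among the other 10 atoms.
Count = 2^(11-1) = 2^10 = 1024.


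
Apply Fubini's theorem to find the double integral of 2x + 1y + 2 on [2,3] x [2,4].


By Fubini, integrate in x first, then y.
Step 1: Fix y, integrate over x in [2,3]:
  integral(2x + 1y + 2, x=2..3)
  = 2*(3^2 - 2^2)/2 + (1y + 2)*(3 - 2)
  = 5 + (1y + 2)*1
  = 5 + 1y + 2
  = 7 + 1y
Step 2: Integrate over y in [2,4]:
  integral(7 + 1y, y=2..4)
  = 7*2 + 1*(4^2 - 2^2)/2
  = 14 + 6
  = 20


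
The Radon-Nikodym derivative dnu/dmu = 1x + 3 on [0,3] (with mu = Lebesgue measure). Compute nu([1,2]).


nu(A) = integral_A (dnu/dmu) dmu = integral_1^2 (1x + 3) dx
Step 1: Antiderivative F(x) = (1/2)x^2 + 3x
Step 2: F(2) = (1/2)*2^2 + 3*2 = 2 + 6 = 8
Step 3: F(1) = (1/2)*1^2 + 3*1 = 0.5 + 3 = 3.5
Step 4: nu([1,2]) = F(2) - F(1) = 8 - 3.5 = 4.5


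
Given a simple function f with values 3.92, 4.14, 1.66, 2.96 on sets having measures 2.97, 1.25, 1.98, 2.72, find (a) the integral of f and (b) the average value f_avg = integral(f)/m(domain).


Step 1: Integral = sum(value_i * measure_i)
= 3.92*2.97 + 4.14*1.25 + 1.66*1.98 + 2.96*2.72
= 11.6424 + 5.175 + 3.2868 + 8.0512
= 28.1554
Step 2: Total measure of domain = 2.97 + 1.25 + 1.98 + 2.72 = 8.92
Step 3: Average value = 28.1554 / 8.92 = 3.156435


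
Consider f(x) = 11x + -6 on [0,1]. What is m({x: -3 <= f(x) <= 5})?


f^(-1)([-3, 5]) = {x : -3 <= 11x + -6 <= 5}
Solving: (-3 - -6)/11 <= x <= (5 - -6)/11
= [0.272727, 1]
Intersecting with [0,1]: [0.272727, 1]
Measure = 1 - 0.272727 = 0.727273


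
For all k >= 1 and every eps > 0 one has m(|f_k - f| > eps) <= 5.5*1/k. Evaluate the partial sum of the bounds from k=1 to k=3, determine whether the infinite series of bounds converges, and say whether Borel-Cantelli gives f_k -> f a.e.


Step 1: List the terms 5.5*1/k for k = 1 to 3:
  k=1: 5.5
  k=2: 2.75
  k=3: 1.833333
Step 2: Partial sum = 5.5 + 2.75 + 1.833333
     = 10.083333
Step 3: The full series sum_(k>=1) 5.5*1/k diverges (harmonic series, p = 1; a nonzero constant multiple of a divergent series diverges).
Step 4: The (first) Borel-Cantelli lemma requires a summable sequence of measures, so it does not apply here;
        from this bound alone no conclusion about a.e. convergence can be drawn (convergence in measure still
        gives an a.e.-convergent subsequence, but not a.e. convergence of the whole sequence).
Conclusion: series diverges; Borel-Cantelli is inconclusive about a.e. convergence of f_k.


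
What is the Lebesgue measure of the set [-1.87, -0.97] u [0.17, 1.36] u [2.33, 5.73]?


For pairwise disjoint intervals, m(union) = sum of lengths.
= (-0.97 - -1.87) + (1.36 - 0.17) + (5.73 - 2.33)
= 0.9 + 1.19 + 3.4
= 5.49


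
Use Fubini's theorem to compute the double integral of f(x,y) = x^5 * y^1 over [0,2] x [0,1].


By Fubini's theorem, the double integral factors as a product of single integrals:
Step 1: integral_0^2 x^5 dx = [x^6/6] from 0 to 2
     = 2^6/6 = 10.666667
Step 2: integral_0^1 y^1 dy = [y^2/2] from 0 to 1
     = 1^2/2 = 0.5
Step 3: Double integral = 10.666667 * 0.5 = 5.333333


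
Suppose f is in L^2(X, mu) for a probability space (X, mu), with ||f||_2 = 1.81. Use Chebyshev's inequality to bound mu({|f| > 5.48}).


Chebyshev/Markov inequality: mu(|f| > eps) <= (||f||_p / eps)^p
Step 1: ||f||_2 / eps = 1.81 / 5.48 = 0.330292
Step 2: Raise to power p = 2:
  (0.330292)^2 = 0.109093
Step 3: Therefore mu(|f| > 5.48) <= 0.109093


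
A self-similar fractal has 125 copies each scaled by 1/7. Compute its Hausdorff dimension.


For a self-similar set with N copies scaled by 1/r:
dim_H = log(N)/log(r) = log(125)/log(7)
= 4.828314/1.94591
= 2.481262


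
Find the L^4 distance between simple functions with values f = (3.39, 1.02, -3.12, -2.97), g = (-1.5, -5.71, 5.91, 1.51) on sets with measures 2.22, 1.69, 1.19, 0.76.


Step 1: Compute differences f_i - g_i:
  3.39 - -1.5 = 4.89
  1.02 - -5.71 = 6.73
  -3.12 - 5.91 = -9.03
  -2.97 - 1.51 = -4.48
Step 2: Compute |diff|^4 * measure for each set:
  |4.89|^4 * 2.22 = 571.788526 * 2.22 = 1269.370529
  |6.73|^4 * 1.69 = 2051.44679 * 1.69 = 3466.945076
  |-9.03|^4 * 1.19 = 6648.918373 * 1.19 = 7912.212864
  |-4.48|^4 * 0.76 = 402.820956 * 0.76 = 306.143927
Step 3: Sum = 12954.672395
Step 4: ||f-g||_4 = (12954.672395)^(1/4) = 10.66858


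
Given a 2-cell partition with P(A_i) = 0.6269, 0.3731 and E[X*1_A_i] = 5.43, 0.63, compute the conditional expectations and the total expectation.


For each cell A_i: E[X|A_i] = E[X*1_A_i] / P(A_i)
Step 1: E[X|A_1] = 5.43 / 0.6269 = 8.661669
Step 2: E[X|A_2] = 0.63 / 0.3731 = 1.688555
Verification: E[X] = sum E[X*1_A_i] = 5.43 + 0.63 = 6.06


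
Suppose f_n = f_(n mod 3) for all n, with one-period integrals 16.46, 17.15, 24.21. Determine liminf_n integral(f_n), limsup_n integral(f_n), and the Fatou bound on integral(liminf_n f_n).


The sequence (integral(f_n)) is periodic with period 3, repeating the values 16.46, 17.15, 24.21 indefinitely.
Step 1: For a periodic sequence, every tail (a_m, a_(m+1), ...) contains all 3 period values infinitely often.
Step 2: Hence inf of every tail = min of the period values = min(16.46, 17.15, 24.21) = 16.46.
        liminf_n integral(f_n) = sup over m of (inf of tail from m) = 16.46.
Step 3: Similarly sup of every tail = max of the period values = 24.21.
        limsup_n integral(f_n) = 24.21.
Step 4: Fatou's lemma: integral(liminf_n f_n) <= liminf_n integral(f_n) = 16.46.
        So the integral of the pointwise liminf is at most 16.46.


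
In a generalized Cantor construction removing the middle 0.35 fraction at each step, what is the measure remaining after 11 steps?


Step 1: At each step, fraction remaining = 1 - 0.35 = 0.65
Step 2: After 11 steps, measure = (0.65)^11
Result = 0.008751


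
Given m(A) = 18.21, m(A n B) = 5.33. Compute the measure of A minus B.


m(A \ B) = m(A) - m(A n B)
= 18.21 - 5.33
= 12.88


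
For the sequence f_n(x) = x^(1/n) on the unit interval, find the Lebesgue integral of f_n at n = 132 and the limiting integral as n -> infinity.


At n = 132: f_132(x) = x^(1/132).
Step 1: integral(x^(1/132), 0, 1) = [x^(1/132+1) / (1/132+1)] from 0 to 1
     = 1 / (1/132 + 1) = 1 / ((132+1)/132) = 132/(132+1)
     = 132/133 = 0.992481
Step 2: As n -> infinity, f_n(x) = x^(1/n) -> 1 for x in (0,1], and f_n is increasing in n.
By MCT, lim_n integral(f_n) = integral(lim_n f_n) = integral(1, 0, 1) = 1.
Step 3: Verify convergence: 132/133 = 0.992481 -> 1


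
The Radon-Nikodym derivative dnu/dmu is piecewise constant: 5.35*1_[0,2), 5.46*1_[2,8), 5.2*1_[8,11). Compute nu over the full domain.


Integrate each piece of the Radon-Nikodym derivative:
Step 1: integral_0^2 5.35 dx = 5.35*(2-0) = 5.35*2 = 10.7
Step 2: integral_2^8 5.46 dx = 5.46*(8-2) = 5.46*6 = 32.76
Step 3: integral_8^11 5.2 dx = 5.2*(11-8) = 5.2*3 = 15.6
Total: 10.7 + 32.76 + 15.6 = 59.06


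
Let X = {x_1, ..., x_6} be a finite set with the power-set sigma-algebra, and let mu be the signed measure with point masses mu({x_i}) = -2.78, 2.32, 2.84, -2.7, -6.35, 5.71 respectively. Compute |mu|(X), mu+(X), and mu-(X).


Step 1: Every measurable set is a union of atoms (the cells / points), so a Hahn decomposition is
  obtained by grouping atoms by sign: P = union of atoms with mu > 0, N = union of the remaining atoms.
  Atoms in P (indices): 2, 3, 6;  atoms in N (indices): 1, 4, 5
  Positive values: 2.32, 2.84, 5.71
  Negative values: -2.78, -2.7, -6.35
Step 2: mu+(X) = mu(P) = sum of positive atom values = 10.87
Step 3: mu-(X) = -mu(N) = sum of |negative atom values| = 11.83
Step 4: |mu|(X) = mu+(X) + mu-(X) = 10.87 + 11.83 = 22.7


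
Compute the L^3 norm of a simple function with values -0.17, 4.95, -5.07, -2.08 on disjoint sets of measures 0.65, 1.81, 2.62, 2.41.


Step 1: Compute |f_i|^3 for each value:
  |-0.17|^3 = 0.004913
  |4.95|^3 = 121.287375
  |-5.07|^3 = 130.323843
  |-2.08|^3 = 8.998912
Step 2: Multiply by measures and sum:
  0.004913 * 0.65 = 0.003193
  121.287375 * 1.81 = 219.530149
  130.323843 * 2.62 = 341.448469
  8.998912 * 2.41 = 21.687378
Sum = 0.003193 + 219.530149 + 341.448469 + 21.687378 = 582.669189
Step 3: Take the p-th root:
||f||_3 = (582.669189)^(1/3) = 8.352324


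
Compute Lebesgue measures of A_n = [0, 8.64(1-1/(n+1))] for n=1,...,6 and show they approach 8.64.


By continuity of measure from below: if A_n increases to A, then m(A_n) -> m(A).
Here A = [0, 8.64], so m(A) = 8.64
Step 1: a_1 = 8.64*(1 - 1/2) = 4.32, m(A_1) = 4.32
Step 2: a_2 = 8.64*(1 - 1/3) = 5.76, m(A_2) = 5.76
Step 3: a_3 = 8.64*(1 - 1/4) = 6.48, m(A_3) = 6.48
Step 4: a_4 = 8.64*(1 - 1/5) = 6.912, m(A_4) = 6.912
Step 5: a_5 = 8.64*(1 - 1/6) = 7.2, m(A_5) = 7.2
Step 6: a_6 = 8.64*(1 - 1/7) = 7.4057, m(A_6) = 7.4057
Limit: m(A_n) -> m([0,8.64]) = 8.64


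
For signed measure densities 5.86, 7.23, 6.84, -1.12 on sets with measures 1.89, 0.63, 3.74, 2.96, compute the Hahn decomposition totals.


Step 1: Compute signed measure on each set:
  Set 1: 5.86 * 1.89 = 11.0754
  Set 2: 7.23 * 0.63 = 4.5549
  Set 3: 6.84 * 3.74 = 25.5816
  Set 4: -1.12 * 2.96 = -3.3152
Step 2: Total signed measure = (11.0754) + (4.5549) + (25.5816) + (-3.3152)
     = 37.8967
Step 3: Positive part mu+(X) = sum of positive contributions = 41.2119
Step 4: Negative part mu-(X) = |sum of negative contributions| = 3.3152


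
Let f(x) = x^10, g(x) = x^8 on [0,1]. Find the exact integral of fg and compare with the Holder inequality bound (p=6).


Step 1: Exact integral of f*g = integral(x^18, 0, 1) = 1/19
     = 0.052632
Step 2: Holder bound with p=6, q=1.2:
  ||f||_p = (integral x^60 dx)^(1/6) = (1/61)^(1/6) = 0.504017
  ||g||_q = (integral x^9.6 dx)^(1/1.2) = (1/10.6)^(1/1.2) = 0.139823
Step 3: Holder bound = ||f||_p * ||g||_q = 0.504017 * 0.139823 = 0.070473
Verification: 0.052632 <= 0.070473 (Holder holds)


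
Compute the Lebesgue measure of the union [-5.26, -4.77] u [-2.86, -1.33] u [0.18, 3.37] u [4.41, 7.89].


For pairwise disjoint intervals, m(union) = sum of lengths.
= (-4.77 - -5.26) + (-1.33 - -2.86) + (3.37 - 0.18) + (7.89 - 4.41)
= 0.49 + 1.53 + 3.19 + 3.48
= 8.69


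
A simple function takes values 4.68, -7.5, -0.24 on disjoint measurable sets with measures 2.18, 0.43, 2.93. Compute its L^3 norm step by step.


Step 1: Compute |f_i|^3 for each value:
  |4.68|^3 = 102.503232
  |-7.5|^3 = 421.875
  |-0.24|^3 = 0.013824
Step 2: Multiply by measures and sum:
  102.503232 * 2.18 = 223.457046
  421.875 * 0.43 = 181.40625
  0.013824 * 2.93 = 0.040504
Sum = 223.457046 + 181.40625 + 0.040504 = 404.9038
Step 3: Take the p-th root:
||f||_3 = (404.9038)^(1/3) = 7.39805


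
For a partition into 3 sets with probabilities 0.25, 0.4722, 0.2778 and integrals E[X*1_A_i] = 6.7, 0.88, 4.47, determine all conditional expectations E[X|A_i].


For each cell A_i: E[X|A_i] = E[X*1_A_i] / P(A_i)
Step 1: E[X|A_1] = 6.7 / 0.25 = 26.8
Step 2: E[X|A_2] = 0.88 / 0.4722 = 1.863617
Step 3: E[X|A_3] = 4.47 / 0.2778 = 16.090713
Verification: E[X] = sum E[X*1_A_i] = 6.7 + 0.88 + 4.47 = 12.05


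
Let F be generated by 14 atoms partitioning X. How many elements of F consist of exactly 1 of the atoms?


Each element of F is a union of some subset of the 14 atoms.
Elements that are unions of exactly 1 atoms correspond to 1-element subsets of the 14 atoms.
Count = C(14, 1) = 14! / (1! * 13!) = 14.


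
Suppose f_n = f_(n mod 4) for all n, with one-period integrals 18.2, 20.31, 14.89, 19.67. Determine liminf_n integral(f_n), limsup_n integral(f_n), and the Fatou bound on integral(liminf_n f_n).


The sequence (integral(f_n)) is periodic with period 4, repeating the values 18.2, 20.31, 14.89, 19.67 indefinitely.
Step 1: For a periodic sequence, every tail (a_m, a_(m+1), ...) contains all 4 period values infinitely often.
Step 2: Hence inf of every tail = min of the period values = min(18.2, 20.31, 14.89, 19.67) = 14.89.
        liminf_n integral(f_n) = sup over m of (inf of tail from m) = 14.89.
Step 3: Similarly sup of every tail = max of the period values = 20.31.
        limsup_n integral(f_n) = 20.31.
Step 4: Fatou's lemma: integral(liminf_n f_n) <= liminf_n integral(f_n) = 14.89.
        So the integral of the pointwise liminf is at most 14.89.


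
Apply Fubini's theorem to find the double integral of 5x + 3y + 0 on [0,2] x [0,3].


By Fubini, integrate in x first, then y.
Step 1: Fix y, integrate over x in [0,2]:
  integral(5x + 3y + 0, x=0..2)
  = 5*(2^2 - 0^2)/2 + (3y + 0)*(2 - 0)
  = 10 + (3y + 0)*2
  = 10 + 6y + 0
  = 10 + 6y
Step 2: Integrate over y in [0,3]:
  integral(10 + 6y, y=0..3)
  = 10*3 + 6*(3^2 - 0^2)/2
  = 30 + 27
  = 57


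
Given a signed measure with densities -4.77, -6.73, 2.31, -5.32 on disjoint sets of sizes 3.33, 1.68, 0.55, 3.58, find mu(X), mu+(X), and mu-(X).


Step 1: Compute signed measure on each set:
  Set 1: -4.77 * 3.33 = -15.8841
  Set 2: -6.73 * 1.68 = -11.3064
  Set 3: 2.31 * 0.55 = 1.2705
  Set 4: -5.32 * 3.58 = -19.0456
Step 2: Total signed measure = (-15.8841) + (-11.3064) + (1.2705) + (-19.0456)
     = -44.9656
Step 3: Positive part mu+(X) = sum of positive contributions = 1.2705
Step 4: Negative part mu-(X) = |sum of negative contributions| = 46.2361


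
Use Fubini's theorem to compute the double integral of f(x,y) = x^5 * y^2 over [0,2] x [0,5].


By Fubini's theorem, the double integral factors as a product of single integrals:
Step 1: integral_0^2 x^5 dx = [x^6/6] from 0 to 2
     = 2^6/6 = 10.666667
Step 2: integral_0^5 y^2 dy = [y^3/3] from 0 to 5
     = 5^3/3 = 41.666667
Step 3: Double integral = 10.666667 * 41.666667 = 444.444444


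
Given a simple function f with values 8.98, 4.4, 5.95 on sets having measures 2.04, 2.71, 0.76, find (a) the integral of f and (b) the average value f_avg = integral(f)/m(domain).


Step 1: Integral = sum(value_i * measure_i)
= 8.98*2.04 + 4.4*2.71 + 5.95*0.76
= 18.3192 + 11.924 + 4.522
= 34.7652
Step 2: Total measure of domain = 2.04 + 2.71 + 0.76 = 5.51
Step 3: Average value = 34.7652 / 5.51 = 6.309474


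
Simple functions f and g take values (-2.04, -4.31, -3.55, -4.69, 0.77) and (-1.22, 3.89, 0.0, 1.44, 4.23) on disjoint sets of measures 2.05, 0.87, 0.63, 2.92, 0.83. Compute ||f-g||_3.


Step 1: Compute differences f_i - g_i:
  -2.04 - -1.22 = -0.82
  -4.31 - 3.89 = -8.2
  -3.55 - 0.0 = -3.55
  -4.69 - 1.44 = -6.13
  0.77 - 4.23 = -3.46
Step 2: Compute |diff|^3 * measure for each set:
  |-0.82|^3 * 2.05 = 0.551368 * 2.05 = 1.130304
  |-8.2|^3 * 0.87 = 551.368 * 0.87 = 479.69016
  |-3.55|^3 * 0.63 = 44.738875 * 0.63 = 28.185491
  |-6.13|^3 * 2.92 = 230.346397 * 2.92 = 672.611479
  |-3.46|^3 * 0.83 = 41.421736 * 0.83 = 34.380041
Step 3: Sum = 1215.997476
Step 4: ||f-g||_3 = (1215.997476)^(1/3) = 10.673599


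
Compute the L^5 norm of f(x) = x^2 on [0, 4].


Step 1: ||f||_5 = (integral_0^4 |x^2|^5 dx)^(1/5)
     = (integral_0^4 x^10 dx)^(1/5)
Step 2: integral_0^4 x^10 dx = [x^11/(11)] from 0 to 4 = 4^11/11
     = 4194304/11 = 381300.363636
Step 3: ||f||_5 = (381300.363636)^(1/5) = 13.069334


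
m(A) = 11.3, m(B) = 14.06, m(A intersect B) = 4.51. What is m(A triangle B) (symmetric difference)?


m(A Delta B) = m(A) + m(B) - 2*m(A n B)
= 11.3 + 14.06 - 2*4.51
= 11.3 + 14.06 - 9.02
= 16.34


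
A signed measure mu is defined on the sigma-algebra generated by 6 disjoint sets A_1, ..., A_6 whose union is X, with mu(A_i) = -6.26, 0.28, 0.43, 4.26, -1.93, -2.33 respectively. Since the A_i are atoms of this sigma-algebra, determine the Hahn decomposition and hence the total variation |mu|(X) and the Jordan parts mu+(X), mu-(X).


Step 1: Every measurable set is a union of atoms (the cells / points), so a Hahn decomposition is
  obtained by grouping atoms by sign: P = union of atoms with mu > 0, N = union of the remaining atoms.
  Atoms in P (indices): 2, 3, 4;  atoms in N (indices): 1, 5, 6
  Positive values: 0.28, 0.43, 4.26
  Negative values: -6.26, -1.93, -2.33
Step 2: mu+(X) = mu(P) = sum of positive atom values = 4.97
Step 3: mu-(X) = -mu(N) = sum of |negative atom values| = 10.52
Step 4: |mu|(X) = mu+(X) + mu-(X) = 4.97 + 10.52 = 15.49


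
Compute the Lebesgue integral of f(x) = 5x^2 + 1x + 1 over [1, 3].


The Lebesgue integral of a Riemann-integrable function agrees with the Riemann integral.
Antiderivative F(x) = (5/3)x^3 + (1/2)x^2 + 1x
F(3) = (5/3)*3^3 + (1/2)*3^2 + 1*3
     = (5/3)*27 + (1/2)*9 + 1*3
     = 45 + 4.5 + 3
     = 52.5
F(1) = 3.166667
Integral = F(3) - F(1) = 52.5 - 3.166667 = 49.333333


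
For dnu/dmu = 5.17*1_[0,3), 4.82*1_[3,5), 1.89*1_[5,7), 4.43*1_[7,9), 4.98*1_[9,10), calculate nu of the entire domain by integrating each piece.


Integrate each piece of the Radon-Nikodym derivative:
Step 1: integral_0^3 5.17 dx = 5.17*(3-0) = 5.17*3 = 15.51
Step 2: integral_3^5 4.82 dx = 4.82*(5-3) = 4.82*2 = 9.64
Step 3: integral_5^7 1.89 dx = 1.89*(7-5) = 1.89*2 = 3.78
Step 4: integral_7^9 4.43 dx = 4.43*(9-7) = 4.43*2 = 8.86
Step 5: integral_9^10 4.98 dx = 4.98*(10-9) = 4.98*1 = 4.98
Total: 15.51 + 9.64 + 3.78 + 8.86 + 4.98 = 42.77


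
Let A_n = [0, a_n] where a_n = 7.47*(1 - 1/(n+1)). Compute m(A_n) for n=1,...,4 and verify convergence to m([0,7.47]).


By continuity of measure from below: if A_n increases to A, then m(A_n) -> m(A).
Here A = [0, 7.47], so m(A) = 7.47
Step 1: a_1 = 7.47*(1 - 1/2) = 3.735, m(A_1) = 3.735
Step 2: a_2 = 7.47*(1 - 1/3) = 4.98, m(A_2) = 4.98
Step 3: a_3 = 7.47*(1 - 1/4) = 5.6025, m(A_3) = 5.6025
Step 4: a_4 = 7.47*(1 - 1/5) = 5.976, m(A_4) = 5.976
Limit: m(A_n) -> m([0,7.47]) = 7.47


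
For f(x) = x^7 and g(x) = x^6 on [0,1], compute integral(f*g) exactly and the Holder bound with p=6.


Step 1: Exact integral of f*g = integral(x^13, 0, 1) = 1/14
     = 0.071429
Step 2: Holder bound with p=6, q=1.2:
  ||f||_p = (integral x^42 dx)^(1/6) = (1/43)^(1/6) = 0.534263
  ||g||_q = (integral x^7.2 dx)^(1/1.2) = (1/8.2)^(1/1.2) = 0.173176
Step 3: Holder bound = ||f||_p * ||g||_q = 0.534263 * 0.173176 = 0.092522
Verification: 0.071429 <= 0.092522 (Holder holds)


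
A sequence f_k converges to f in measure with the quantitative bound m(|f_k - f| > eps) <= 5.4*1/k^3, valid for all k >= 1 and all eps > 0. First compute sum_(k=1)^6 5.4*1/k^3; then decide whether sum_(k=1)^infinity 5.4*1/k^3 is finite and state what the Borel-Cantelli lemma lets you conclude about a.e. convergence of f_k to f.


Step 1: List the terms 5.4*1/k^3 for k = 1 to 6:
  k=1: 5.4
  k=2: 0.675
  k=3: 0.2
  k=4: 0.084375
  k=5: 0.0432
  k=6: 0.025
Step 2: Partial sum = 5.4 + 0.675 + 0.2 + 0.084375 + 0.0432 + 0.025
     = 6.427575
Step 3: The full series sum_(k>=1) 5.4*1/k^3 converges (p-series with p = 3 > 1; a constant multiple of a convergent series converges).
Step 4: Fix eps > 0. Since sum_k m(|f_k - f| > eps) < infinity, the Borel-Cantelli lemma gives
        m(limsup_k {|f_k - f| > eps}) = 0, i.e. for a.e. x, |f_k(x) - f(x)| <= eps for all large k.
        Applying this with eps = 1/j for j = 1, 2, ... and intersecting the countably many full-measure sets,
        for a.e. x we get limsup_k |f_k(x) - f(x)| <= 1/j for every j, hence f_k -> f almost everywhere.
Conclusion: series converges; Borel-Cantelli yields f_k -> f a.e.


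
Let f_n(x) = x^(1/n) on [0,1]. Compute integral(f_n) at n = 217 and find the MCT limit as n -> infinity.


At n = 217: f_217(x) = x^(1/217).
Step 1: integral(x^(1/217), 0, 1) = [x^(1/217+1) / (1/217+1)] from 0 to 1
     = 1 / (1/217 + 1) = 1 / ((217+1)/217) = 217/(217+1)
     = 217/218 = 0.995413
Step 2: As n -> infinity, f_n(x) = x^(1/n) -> 1 for x in (0,1], and f_n is increasing in n.
By MCT, lim_n integral(f_n) = integral(lim_n f_n) = integral(1, 0, 1) = 1.
Step 3: Verify convergence: 217/218 = 0.995413 -> 1


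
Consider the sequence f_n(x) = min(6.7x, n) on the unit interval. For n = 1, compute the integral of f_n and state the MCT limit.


f(x) = 6.7x on [0,1]; f_n(x) = min(6.7x, n). At n = 1:
Step 1: f(x) reaches 1 at x = 1/6.7 = 0.149254
Step 2: integral(f_1) = integral(6.7x, 0, 0.149254) + integral(1, 0.149254, 1)
       = 6.7*0.149254^2/2 + 1*(1 - 0.149254)
       = 0.074627 + 0.850746
       = 0.925373
Step 3: As n -> infinity, f_n increases to f, so by MCT integral(f_n) -> integral(f) = 6.7/2 = 3.35.
Convergence: integral(f_1) = 0.925373 -> 3.35 as n -> infinity


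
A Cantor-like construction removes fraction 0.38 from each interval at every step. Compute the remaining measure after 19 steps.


Step 1: At each step, fraction remaining = 1 - 0.38 = 0.62
Step 2: After 19 steps, measure = (0.62)^19
Result = 1.136167e-04


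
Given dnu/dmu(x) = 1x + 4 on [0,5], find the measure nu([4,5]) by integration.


nu(A) = integral_A (dnu/dmu) dmu = integral_4^5 (1x + 4) dx
Step 1: Antiderivative F(x) = (1/2)x^2 + 4x
Step 2: F(5) = (1/2)*5^2 + 4*5 = 12.5 + 20 = 32.5
Step 3: F(4) = (1/2)*4^2 + 4*4 = 8 + 16 = 24
Step 4: nu([4,5]) = F(5) - F(4) = 32.5 - 24 = 8.5


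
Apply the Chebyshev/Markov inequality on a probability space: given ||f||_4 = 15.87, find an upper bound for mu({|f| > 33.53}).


Chebyshev/Markov inequality: mu(|f| > eps) <= (||f||_p / eps)^p
Step 1: ||f||_4 / eps = 15.87 / 33.53 = 0.473307
Step 2: Raise to power p = 4:
  (0.473307)^4 = 0.050185
Step 3: Therefore mu(|f| > 33.53) <= 0.050185


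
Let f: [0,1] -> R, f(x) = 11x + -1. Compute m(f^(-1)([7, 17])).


f^(-1)([7, 17]) = {x : 7 <= 11x + -1 <= 17}
Solving: (7 - -1)/11 <= x <= (17 - -1)/11
= [0.727273, 1.636364]
Intersecting with [0,1]: [0.727273, 1]
Measure = 1 - 0.727273 = 0.272727


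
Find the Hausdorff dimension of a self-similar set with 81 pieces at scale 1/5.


For a self-similar set with N copies scaled by 1/r:
dim_H = log(N)/log(r) = log(81)/log(5)
= 4.394449/1.609438
= 2.730425


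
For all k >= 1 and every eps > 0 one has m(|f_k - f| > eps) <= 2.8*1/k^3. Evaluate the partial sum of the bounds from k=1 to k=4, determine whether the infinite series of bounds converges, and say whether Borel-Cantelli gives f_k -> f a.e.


Step 1: List the terms 2.8*1/k^3 for k = 1 to 4:
  k=1: 2.8
  k=2: 0.35
  k=3: 0.103704
  k=4: 0.04375
Step 2: Partial sum = 2.8 + 0.35 + 0.103704 + 0.04375
     = 3.297454
Step 3: The full series sum_(k>=1) 2.8*1/k^3 converges (p-series with p = 3 > 1; a constant multiple of a convergent series converges).
Step 4: Fix eps > 0. Since sum_k m(|f_k - f| > eps) < infinity, the Borel-Cantelli lemma gives
        m(limsup_k {|f_k - f| > eps}) = 0, i.e. for a.e. x, |f_k(x) - f(x)| <= eps for all large k.
        Applying this with eps = 1/j for j = 1, 2, ... and intersecting the countably many full-measure sets,
        for a.e. x we get limsup_k |f_k(x) - f(x)| <= 1/j for every j, hence f_k -> f almost everywhere.
Conclusion: series converges; Borel-Cantelli yields f_k -> f a.e.


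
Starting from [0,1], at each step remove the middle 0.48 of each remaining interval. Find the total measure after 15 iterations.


Step 1: At each step, fraction remaining = 1 - 0.48 = 0.52
Step 2: After 15 steps, measure = (0.52)^15
Result = 5.496043e-05


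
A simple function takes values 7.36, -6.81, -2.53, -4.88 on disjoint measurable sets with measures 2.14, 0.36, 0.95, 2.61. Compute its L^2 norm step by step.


Step 1: Compute |f_i|^2 for each value:
  |7.36|^2 = 54.1696
  |-6.81|^2 = 46.3761
  |-2.53|^2 = 6.4009
  |-4.88|^2 = 23.8144
Step 2: Multiply by measures and sum:
  54.1696 * 2.14 = 115.922944
  46.3761 * 0.36 = 16.695396
  6.4009 * 0.95 = 6.080855
  23.8144 * 2.61 = 62.155584
Sum = 115.922944 + 16.695396 + 6.080855 + 62.155584 = 200.854779
Step 3: Take the p-th root:
||f||_2 = (200.854779)^(1/2) = 14.172324


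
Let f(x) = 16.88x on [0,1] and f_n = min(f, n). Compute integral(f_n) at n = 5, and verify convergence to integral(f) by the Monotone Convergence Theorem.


f(x) = 16.88x on [0,1]; f_n(x) = min(16.88x, n). At n = 5:
Step 1: f(x) reaches 5 at x = 5/16.88 = 0.296209
Step 2: integral(f_5) = integral(16.88x, 0, 0.296209) + integral(5, 0.296209, 1)
       = 16.88*0.296209^2/2 + 5*(1 - 0.296209)
       = 0.740521 + 3.518957
       = 4.259479
Step 3: As n -> infinity, f_n increases to f, so by MCT integral(f_n) -> integral(f) = 16.88/2 = 8.44.
Convergence: integral(f_5) = 4.259479 -> 8.44 as n -> infinity


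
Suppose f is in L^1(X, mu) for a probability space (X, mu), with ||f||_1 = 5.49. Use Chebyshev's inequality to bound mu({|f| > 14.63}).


Chebyshev/Markov inequality: mu(|f| > eps) <= (||f||_p / eps)^p
Step 1: ||f||_1 / eps = 5.49 / 14.63 = 0.375256
Step 2: Raise to power p = 1:
  (0.375256)^1 = 0.375256
Step 3: Therefore mu(|f| > 14.63) <= 0.375256


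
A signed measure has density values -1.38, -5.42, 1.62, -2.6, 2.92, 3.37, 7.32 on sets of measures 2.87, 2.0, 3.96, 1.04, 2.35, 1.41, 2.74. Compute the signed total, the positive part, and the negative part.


Step 1: Compute signed measure on each set:
  Set 1: -1.38 * 2.87 = -3.9606
  Set 2: -5.42 * 2.0 = -10.84
  Set 3: 1.62 * 3.96 = 6.4152
  Set 4: -2.6 * 1.04 = -2.704
  Set 5: 2.92 * 2.35 = 6.862
  Set 6: 3.37 * 1.41 = 4.7517
  Set 7: 7.32 * 2.74 = 20.0568
Step 2: Total signed measure = (-3.9606) + (-10.84) + (6.4152) + (-2.704) + (6.862) + (4.7517) + (20.0568)
     = 20.5811
Step 3: Positive part mu+(X) = sum of positive contributions = 38.0857
Step 4: Negative part mu-(X) = |sum of negative contributions| = 17.5046


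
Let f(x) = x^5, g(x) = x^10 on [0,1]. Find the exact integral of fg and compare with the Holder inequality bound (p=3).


Step 1: Exact integral of f*g = integral(x^15, 0, 1) = 1/16
     = 0.0625
Step 2: Holder bound with p=3, q=1.5:
  ||f||_p = (integral x^15 dx)^(1/3) = (1/16)^(1/3) = 0.39685
  ||g||_q = (integral x^15 dx)^(1/1.5) = (1/16)^(1/1.5) = 0.15749
Step 3: Holder bound = ||f||_p * ||g||_q = 0.39685 * 0.15749 = 0.0625
Verification: 0.0625 <= 0.0625 (Holder holds)


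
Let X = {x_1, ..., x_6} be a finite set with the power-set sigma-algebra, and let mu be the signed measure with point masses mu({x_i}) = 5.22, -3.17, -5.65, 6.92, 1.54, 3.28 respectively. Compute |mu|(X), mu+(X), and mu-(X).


Step 1: Every measurable set is a union of atoms (the cells / points), so a Hahn decomposition is
  obtained by grouping atoms by sign: P = union of atoms with mu > 0, N = union of the remaining atoms.
  Atoms in P (indices): 1, 4, 5, 6;  atoms in N (indices): 2, 3
  Positive values: 5.22, 6.92, 1.54, 3.28
  Negative values: -3.17, -5.65
Step 2: mu+(X) = mu(P) = sum of positive atom values = 16.96
Step 3: mu-(X) = -mu(N) = sum of |negative atom values| = 8.82
Step 4: |mu|(X) = mu+(X) + mu-(X) = 16.96 + 8.82 = 25.78
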